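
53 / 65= 0.82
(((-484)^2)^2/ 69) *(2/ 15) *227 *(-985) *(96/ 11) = -14277784370364416/ 69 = -206924411164701.68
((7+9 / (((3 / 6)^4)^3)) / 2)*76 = 1401098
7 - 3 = 4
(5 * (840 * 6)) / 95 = 5040 / 19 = 265.26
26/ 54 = 13/ 27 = 0.48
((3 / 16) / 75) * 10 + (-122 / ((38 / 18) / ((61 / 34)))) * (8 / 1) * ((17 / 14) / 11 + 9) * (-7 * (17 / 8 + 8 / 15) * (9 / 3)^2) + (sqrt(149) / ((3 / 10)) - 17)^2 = 147383345671 / 116280 - 340 * sqrt(149) / 3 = 1266103.22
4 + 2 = 6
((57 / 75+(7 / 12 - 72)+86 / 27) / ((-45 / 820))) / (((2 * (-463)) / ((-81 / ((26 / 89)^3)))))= 5265479023117 / 1220653200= 4313.66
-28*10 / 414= -140 / 207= -0.68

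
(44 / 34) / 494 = 11 / 4199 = 0.00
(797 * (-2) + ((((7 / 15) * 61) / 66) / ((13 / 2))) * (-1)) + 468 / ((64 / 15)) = -152831647 / 102960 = -1484.38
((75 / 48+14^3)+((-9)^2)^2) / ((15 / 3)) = 29781 / 16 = 1861.31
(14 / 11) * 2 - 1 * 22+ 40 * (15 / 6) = 886 / 11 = 80.55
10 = 10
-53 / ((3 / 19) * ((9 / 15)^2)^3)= -15734375 / 2187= -7194.50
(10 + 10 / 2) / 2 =15 / 2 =7.50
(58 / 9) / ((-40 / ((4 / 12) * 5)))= -0.27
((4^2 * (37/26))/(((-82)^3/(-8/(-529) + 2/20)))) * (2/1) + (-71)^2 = 11946406694452/2369848585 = 5041.00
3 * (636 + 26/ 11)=21066/ 11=1915.09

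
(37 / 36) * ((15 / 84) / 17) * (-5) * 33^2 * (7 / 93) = -111925 / 25296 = -4.42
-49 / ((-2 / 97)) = 4753 / 2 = 2376.50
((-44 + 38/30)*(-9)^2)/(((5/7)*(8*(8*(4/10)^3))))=-605745/512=-1183.10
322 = 322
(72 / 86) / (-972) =-1 / 1161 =-0.00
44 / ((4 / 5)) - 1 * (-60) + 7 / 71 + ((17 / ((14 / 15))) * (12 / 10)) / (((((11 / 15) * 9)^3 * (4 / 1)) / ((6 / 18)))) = 2741137739 / 23814252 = 115.10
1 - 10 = -9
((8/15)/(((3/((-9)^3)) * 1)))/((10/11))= -3564/25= -142.56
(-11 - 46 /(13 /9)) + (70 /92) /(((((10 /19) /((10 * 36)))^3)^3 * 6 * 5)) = 248522126912651697580068341 /299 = 831177681982112700936683.40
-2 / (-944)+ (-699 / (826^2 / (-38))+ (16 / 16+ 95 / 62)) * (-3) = -326202907 / 42301112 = -7.71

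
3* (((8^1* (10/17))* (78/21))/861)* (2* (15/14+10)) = 322400/239071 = 1.35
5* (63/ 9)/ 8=35/ 8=4.38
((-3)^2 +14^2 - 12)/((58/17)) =3281/58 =56.57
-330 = -330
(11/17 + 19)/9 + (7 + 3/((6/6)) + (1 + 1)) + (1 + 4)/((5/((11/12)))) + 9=14749/612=24.10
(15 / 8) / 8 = 15 / 64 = 0.23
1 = 1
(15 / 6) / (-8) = -5 / 16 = -0.31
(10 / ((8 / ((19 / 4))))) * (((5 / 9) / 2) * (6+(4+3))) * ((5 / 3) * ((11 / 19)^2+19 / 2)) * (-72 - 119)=-67128.80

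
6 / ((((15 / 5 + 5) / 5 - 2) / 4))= -60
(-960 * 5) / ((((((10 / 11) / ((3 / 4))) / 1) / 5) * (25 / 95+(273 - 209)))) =-11400 / 37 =-308.11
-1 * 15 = -15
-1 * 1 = -1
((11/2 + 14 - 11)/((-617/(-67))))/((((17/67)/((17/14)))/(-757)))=-57768941/17276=-3343.88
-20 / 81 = -0.25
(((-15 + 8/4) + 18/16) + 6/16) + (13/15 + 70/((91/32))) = 13.98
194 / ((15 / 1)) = 194 / 15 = 12.93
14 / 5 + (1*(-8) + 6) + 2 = 14 / 5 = 2.80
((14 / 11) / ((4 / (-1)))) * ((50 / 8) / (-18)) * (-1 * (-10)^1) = 875 / 792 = 1.10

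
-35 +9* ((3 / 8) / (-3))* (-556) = 1181 / 2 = 590.50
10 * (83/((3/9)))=2490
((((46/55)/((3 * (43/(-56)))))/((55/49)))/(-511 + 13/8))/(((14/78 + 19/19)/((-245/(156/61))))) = -16403632/318033375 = -0.05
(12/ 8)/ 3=1/ 2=0.50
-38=-38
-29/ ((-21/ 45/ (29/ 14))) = 128.72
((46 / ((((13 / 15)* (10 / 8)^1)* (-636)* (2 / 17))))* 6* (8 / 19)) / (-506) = 408 / 144001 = 0.00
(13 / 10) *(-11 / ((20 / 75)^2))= -6435 / 32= -201.09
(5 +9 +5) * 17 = 323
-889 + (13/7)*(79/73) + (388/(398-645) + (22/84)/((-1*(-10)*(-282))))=-271086254483/305084520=-888.56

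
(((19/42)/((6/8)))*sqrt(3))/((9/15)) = 190*sqrt(3)/189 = 1.74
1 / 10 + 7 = 71 / 10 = 7.10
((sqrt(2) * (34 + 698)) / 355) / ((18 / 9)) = 366 * sqrt(2) / 355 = 1.46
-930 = -930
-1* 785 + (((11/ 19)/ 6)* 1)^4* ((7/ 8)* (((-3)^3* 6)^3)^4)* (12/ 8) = 4844458341700404692262900271/ 130321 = 37173274773063471675807.43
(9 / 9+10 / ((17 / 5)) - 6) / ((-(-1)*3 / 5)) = -175 / 51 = -3.43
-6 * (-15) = 90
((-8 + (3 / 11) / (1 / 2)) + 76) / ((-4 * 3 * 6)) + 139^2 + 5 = 7652719 / 396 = 19325.05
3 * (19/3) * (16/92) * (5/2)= 190/23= 8.26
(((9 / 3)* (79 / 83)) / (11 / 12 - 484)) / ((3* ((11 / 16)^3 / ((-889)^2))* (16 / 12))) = -2301617074176 / 640411981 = -3593.96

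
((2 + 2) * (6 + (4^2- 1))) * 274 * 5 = 115080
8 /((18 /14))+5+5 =146 /9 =16.22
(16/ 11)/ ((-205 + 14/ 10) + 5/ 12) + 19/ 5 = 2543119/ 670505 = 3.79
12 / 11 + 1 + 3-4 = 12 / 11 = 1.09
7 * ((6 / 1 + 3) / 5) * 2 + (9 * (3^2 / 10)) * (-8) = -198 / 5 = -39.60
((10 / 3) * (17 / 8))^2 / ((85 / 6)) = 85 / 24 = 3.54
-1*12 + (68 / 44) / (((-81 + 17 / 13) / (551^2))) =-67232573 / 11396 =-5899.66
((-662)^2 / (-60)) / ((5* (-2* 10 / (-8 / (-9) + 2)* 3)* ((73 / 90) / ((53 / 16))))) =75487529 / 262800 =287.24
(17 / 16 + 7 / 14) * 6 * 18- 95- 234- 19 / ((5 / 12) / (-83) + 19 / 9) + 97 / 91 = -55042901 / 327236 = -168.21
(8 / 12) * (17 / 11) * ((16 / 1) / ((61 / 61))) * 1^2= 544 / 33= 16.48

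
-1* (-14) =14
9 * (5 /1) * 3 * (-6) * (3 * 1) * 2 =-4860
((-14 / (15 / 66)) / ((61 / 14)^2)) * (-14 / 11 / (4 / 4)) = 76832 / 18605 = 4.13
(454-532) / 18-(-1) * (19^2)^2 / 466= 384905 / 1398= 275.33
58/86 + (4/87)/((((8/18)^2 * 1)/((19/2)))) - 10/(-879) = 25403533/8768904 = 2.90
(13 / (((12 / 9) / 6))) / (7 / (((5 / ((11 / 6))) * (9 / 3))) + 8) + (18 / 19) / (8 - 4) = 207243 / 30286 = 6.84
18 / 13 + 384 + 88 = 6154 / 13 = 473.38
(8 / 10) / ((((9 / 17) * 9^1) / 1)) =68 / 405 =0.17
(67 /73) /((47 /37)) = 2479 /3431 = 0.72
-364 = -364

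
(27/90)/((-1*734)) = -3/7340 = -0.00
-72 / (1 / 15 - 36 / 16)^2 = -259200 / 17161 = -15.10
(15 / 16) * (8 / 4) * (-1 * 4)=-15 / 2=-7.50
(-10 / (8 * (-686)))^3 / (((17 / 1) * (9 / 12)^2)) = 125 / 197571259872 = 0.00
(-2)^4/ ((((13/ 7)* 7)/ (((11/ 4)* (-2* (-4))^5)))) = 1441792/ 13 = 110907.08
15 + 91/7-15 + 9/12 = 55/4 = 13.75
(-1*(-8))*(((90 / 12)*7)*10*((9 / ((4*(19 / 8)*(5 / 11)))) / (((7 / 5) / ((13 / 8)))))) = 193050 / 19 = 10160.53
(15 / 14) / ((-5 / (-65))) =195 / 14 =13.93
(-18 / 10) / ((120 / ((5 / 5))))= -3 / 200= -0.02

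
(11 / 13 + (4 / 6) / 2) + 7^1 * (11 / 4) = 3187 / 156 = 20.43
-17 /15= -1.13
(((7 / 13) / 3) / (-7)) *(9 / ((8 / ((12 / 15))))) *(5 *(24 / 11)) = -36 / 143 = -0.25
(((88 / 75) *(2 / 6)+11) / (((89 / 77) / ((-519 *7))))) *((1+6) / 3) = -1672944427 / 20025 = -83542.79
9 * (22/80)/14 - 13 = -7181/560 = -12.82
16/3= 5.33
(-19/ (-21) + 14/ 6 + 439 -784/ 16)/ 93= 8258/ 1953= 4.23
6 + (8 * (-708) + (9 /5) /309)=-2913867 /515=-5657.99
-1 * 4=-4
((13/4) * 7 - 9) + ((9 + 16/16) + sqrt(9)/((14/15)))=755/28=26.96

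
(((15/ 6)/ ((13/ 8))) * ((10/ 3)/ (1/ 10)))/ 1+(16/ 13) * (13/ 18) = 6104/ 117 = 52.17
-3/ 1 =-3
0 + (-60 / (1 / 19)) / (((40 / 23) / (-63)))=82593 / 2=41296.50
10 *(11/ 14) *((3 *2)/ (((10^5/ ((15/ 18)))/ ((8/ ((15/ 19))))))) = 209/ 52500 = 0.00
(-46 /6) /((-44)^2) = -23 /5808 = -0.00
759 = 759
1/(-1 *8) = -1/8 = -0.12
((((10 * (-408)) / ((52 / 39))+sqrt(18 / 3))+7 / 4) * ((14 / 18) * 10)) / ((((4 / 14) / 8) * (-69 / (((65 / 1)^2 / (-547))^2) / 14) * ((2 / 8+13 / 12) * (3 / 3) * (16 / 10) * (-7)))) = -267499202140625 / 495490104+21867015625 * sqrt(6) / 123872526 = -539435.50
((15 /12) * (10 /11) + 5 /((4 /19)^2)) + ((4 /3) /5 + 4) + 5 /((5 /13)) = 346409 /2640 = 131.22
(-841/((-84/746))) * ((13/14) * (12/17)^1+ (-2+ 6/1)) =86892961/2499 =34771.09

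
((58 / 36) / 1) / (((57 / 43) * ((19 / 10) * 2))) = 6235 / 19494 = 0.32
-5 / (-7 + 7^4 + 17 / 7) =-7 / 3355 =-0.00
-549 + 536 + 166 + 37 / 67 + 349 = 33671 / 67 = 502.55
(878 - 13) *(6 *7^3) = 1780170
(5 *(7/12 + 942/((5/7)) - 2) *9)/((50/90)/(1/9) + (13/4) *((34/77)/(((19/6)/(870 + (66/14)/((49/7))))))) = 16999066623/114576016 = 148.36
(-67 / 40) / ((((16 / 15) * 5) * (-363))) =67 / 77440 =0.00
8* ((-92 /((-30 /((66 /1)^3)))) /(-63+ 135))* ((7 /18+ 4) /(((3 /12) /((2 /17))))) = 154779328 /765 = 202325.92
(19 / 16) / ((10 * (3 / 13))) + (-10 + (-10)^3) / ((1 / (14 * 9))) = -127259.49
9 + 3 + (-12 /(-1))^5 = 248844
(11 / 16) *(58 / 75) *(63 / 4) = 6699 / 800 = 8.37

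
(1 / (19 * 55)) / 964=1 / 1007380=0.00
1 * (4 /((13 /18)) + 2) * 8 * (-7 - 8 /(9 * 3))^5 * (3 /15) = -249410.66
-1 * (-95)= 95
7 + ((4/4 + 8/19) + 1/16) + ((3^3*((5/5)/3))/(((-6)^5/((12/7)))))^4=10400482923283/1225958436864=8.48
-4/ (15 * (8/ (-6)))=1/ 5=0.20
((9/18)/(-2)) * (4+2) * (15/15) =-1.50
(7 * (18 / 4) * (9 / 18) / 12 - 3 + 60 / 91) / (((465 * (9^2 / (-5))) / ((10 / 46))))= 2495 / 84088368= 0.00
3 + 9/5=24/5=4.80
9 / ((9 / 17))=17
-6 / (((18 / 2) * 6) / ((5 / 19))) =-5 / 171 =-0.03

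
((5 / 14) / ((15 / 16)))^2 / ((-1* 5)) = -64 / 2205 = -0.03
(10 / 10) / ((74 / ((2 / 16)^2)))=1 / 4736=0.00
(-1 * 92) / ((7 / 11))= -1012 / 7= -144.57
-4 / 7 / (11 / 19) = -0.99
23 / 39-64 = -63.41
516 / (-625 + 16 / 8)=-516 / 623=-0.83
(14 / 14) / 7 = 1 / 7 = 0.14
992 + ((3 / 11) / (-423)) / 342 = 526198463 / 530442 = 992.00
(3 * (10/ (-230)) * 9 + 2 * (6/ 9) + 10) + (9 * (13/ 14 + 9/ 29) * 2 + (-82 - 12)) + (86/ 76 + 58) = -1281967/ 532266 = -2.41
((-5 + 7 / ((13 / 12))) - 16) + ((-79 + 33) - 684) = -9679 / 13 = -744.54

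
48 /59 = 0.81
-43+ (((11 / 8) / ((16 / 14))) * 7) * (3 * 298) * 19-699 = 4553983 / 32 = 142311.97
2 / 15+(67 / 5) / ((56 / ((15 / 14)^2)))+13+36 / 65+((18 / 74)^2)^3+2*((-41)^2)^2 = 31035271542753711747901 / 5491475547710880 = 5651535.96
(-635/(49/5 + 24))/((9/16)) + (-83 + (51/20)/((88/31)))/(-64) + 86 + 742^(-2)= 1270654794337339/23581404887040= 53.88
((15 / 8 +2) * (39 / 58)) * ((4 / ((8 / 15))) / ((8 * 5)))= 3627 / 7424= 0.49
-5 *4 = -20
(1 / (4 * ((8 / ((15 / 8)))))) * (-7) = -105 / 256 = -0.41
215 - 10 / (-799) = 171795 / 799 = 215.01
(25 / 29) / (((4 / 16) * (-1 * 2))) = -50 / 29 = -1.72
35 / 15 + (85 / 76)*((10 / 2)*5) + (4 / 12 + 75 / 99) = 78713 / 2508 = 31.38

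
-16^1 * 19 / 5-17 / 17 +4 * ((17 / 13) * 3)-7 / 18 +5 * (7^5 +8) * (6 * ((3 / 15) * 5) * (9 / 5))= 1062317299 / 1170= 907963.50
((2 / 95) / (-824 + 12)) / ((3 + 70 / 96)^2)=-1152 / 617910685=-0.00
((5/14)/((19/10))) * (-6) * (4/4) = -150/133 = -1.13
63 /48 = 21 /16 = 1.31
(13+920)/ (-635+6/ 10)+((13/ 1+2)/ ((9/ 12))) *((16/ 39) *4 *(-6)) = -629305/ 3172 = -198.39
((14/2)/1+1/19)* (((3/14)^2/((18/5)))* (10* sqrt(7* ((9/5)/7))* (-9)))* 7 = -9045* sqrt(5)/266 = -76.03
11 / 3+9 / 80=907 / 240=3.78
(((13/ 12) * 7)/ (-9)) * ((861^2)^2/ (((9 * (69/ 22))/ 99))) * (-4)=149411609889542/ 23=6496156951719.22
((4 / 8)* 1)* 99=99 / 2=49.50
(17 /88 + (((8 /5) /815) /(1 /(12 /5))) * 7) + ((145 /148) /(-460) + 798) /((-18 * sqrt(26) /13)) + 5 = 9370511 /1793000-10865539 * sqrt(26) /490176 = -107.80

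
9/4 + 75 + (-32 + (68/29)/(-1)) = 4977/116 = 42.91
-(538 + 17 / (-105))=-56473 / 105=-537.84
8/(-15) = -8/15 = -0.53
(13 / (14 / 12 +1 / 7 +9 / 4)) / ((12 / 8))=56 / 23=2.43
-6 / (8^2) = -3 / 32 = -0.09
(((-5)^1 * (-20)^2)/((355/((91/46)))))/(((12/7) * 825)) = -1274/161667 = -0.01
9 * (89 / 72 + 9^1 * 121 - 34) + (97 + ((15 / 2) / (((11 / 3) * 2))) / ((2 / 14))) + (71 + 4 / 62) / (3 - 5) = 26119923 / 2728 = 9574.75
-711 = -711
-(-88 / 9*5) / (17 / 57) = 8360 / 51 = 163.92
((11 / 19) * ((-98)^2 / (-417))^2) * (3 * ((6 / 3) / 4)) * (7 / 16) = 443889677 / 2202594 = 201.53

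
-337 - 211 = -548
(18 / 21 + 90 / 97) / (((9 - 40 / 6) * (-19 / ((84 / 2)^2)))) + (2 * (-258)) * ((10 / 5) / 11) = -3341832 / 20273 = -164.84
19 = 19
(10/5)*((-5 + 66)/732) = 1/6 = 0.17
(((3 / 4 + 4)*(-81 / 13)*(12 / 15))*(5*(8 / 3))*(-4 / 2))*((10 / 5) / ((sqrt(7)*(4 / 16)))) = 65664*sqrt(7) / 91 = 1909.13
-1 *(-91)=91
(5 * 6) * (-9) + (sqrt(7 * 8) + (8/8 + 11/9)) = -2410/9 + 2 * sqrt(14) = -260.29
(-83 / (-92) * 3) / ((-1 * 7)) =-0.39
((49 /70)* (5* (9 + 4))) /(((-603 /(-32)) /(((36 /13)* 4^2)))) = 7168 /67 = 106.99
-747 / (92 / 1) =-747 / 92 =-8.12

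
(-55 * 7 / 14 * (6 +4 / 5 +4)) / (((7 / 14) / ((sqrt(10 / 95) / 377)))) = -594 * sqrt(38) / 7163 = -0.51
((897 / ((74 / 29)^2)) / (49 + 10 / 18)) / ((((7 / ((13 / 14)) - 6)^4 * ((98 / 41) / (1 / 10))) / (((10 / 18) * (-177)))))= -156357591183729 / 76590402560000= -2.04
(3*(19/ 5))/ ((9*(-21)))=-19/ 315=-0.06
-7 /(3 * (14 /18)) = -3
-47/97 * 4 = -188/97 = -1.94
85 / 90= 17 / 18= 0.94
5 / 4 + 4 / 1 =21 / 4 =5.25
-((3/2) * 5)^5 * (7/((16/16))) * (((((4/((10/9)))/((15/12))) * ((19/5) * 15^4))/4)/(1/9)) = -3313202484375/16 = -207075155273.44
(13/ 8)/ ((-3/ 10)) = -65/ 12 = -5.42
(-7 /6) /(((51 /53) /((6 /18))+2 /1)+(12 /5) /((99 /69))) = -20405 /114726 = -0.18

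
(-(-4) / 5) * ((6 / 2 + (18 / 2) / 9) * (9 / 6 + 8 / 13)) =88 / 13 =6.77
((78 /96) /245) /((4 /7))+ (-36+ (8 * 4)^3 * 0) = -80627 /2240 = -35.99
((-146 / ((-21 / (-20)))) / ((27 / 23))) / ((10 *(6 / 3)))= -3358 / 567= -5.92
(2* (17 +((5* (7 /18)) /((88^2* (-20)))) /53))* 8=502368761 /1846944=272.00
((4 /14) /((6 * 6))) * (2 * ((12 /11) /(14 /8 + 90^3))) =16 /673597617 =0.00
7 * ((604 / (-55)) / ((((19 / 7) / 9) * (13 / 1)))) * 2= -532728 / 13585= -39.21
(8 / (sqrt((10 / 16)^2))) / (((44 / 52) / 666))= 554112 / 55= 10074.76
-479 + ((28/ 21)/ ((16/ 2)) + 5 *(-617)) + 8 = -21335/ 6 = -3555.83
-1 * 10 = -10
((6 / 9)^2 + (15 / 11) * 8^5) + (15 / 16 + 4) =44689.02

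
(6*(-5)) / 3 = -10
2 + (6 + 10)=18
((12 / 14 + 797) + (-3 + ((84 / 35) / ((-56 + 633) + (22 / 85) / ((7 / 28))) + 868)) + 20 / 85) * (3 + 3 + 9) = 20836795800 / 835261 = 24946.45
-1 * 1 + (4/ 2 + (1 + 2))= 4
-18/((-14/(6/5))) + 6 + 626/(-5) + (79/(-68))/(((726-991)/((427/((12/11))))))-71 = -186.94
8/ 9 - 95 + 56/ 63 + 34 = -533/ 9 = -59.22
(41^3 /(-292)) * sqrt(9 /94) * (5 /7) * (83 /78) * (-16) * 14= 57204430 * sqrt(94) /44603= 12434.53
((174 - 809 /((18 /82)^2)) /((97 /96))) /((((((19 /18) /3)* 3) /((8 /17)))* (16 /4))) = -172266880 /93993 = -1832.76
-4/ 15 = -0.27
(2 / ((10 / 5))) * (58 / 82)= 29 / 41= 0.71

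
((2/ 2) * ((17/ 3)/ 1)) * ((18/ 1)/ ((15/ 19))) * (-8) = -5168/ 5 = -1033.60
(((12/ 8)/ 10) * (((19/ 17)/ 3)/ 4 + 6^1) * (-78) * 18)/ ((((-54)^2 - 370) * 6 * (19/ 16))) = -145431/ 2055895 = -0.07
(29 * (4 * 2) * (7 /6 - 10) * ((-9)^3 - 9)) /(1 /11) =16636488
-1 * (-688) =688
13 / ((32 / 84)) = 34.12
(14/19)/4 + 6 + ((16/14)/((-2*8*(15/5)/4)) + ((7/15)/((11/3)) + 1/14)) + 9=335488/21945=15.29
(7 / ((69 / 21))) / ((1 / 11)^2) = 5929 / 23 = 257.78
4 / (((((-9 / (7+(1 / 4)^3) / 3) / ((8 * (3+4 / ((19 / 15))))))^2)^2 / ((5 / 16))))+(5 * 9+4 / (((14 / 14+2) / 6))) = 470125600317924197 / 2135179264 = 220180857.06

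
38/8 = 19/4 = 4.75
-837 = -837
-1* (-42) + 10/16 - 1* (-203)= 1965/8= 245.62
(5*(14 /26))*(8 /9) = 280 /117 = 2.39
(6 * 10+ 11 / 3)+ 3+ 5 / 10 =403 / 6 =67.17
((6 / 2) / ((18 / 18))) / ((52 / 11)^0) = 3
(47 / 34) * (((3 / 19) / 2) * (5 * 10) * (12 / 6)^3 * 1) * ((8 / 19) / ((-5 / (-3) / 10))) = 676800 / 6137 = 110.28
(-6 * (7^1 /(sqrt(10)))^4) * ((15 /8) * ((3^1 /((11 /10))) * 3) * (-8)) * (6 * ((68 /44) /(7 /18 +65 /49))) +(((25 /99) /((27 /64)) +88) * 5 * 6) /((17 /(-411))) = 154764340948 /4942971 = 31309.98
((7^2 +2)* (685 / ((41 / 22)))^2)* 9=62011391.49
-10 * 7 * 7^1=-490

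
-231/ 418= -21/ 38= -0.55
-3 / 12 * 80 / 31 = -20 / 31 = -0.65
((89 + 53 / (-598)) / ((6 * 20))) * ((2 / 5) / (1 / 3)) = 53169 / 59800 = 0.89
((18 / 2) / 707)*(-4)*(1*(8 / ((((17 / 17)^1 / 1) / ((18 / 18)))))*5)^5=-3686400000 / 707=-5214144.27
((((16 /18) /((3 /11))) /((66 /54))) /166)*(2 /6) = 0.01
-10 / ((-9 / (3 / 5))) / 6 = 0.11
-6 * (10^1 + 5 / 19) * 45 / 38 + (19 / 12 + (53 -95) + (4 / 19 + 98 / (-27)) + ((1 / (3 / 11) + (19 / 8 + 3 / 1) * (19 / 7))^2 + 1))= 6648893683 / 30566592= 217.52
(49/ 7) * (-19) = -133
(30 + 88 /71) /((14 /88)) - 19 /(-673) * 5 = 65726631 /334481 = 196.50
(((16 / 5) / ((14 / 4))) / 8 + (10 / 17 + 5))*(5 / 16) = 3393 / 1904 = 1.78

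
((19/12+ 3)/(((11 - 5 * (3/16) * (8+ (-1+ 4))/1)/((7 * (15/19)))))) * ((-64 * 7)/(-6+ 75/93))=1388800/437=3178.03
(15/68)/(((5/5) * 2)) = 15/136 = 0.11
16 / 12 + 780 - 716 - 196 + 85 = -137 / 3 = -45.67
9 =9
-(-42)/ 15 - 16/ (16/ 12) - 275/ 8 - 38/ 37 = -66011/ 1480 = -44.60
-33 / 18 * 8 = -44 / 3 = -14.67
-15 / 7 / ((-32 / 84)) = 45 / 8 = 5.62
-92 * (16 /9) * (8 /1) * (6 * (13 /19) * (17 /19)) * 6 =-10409984 /361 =-28836.52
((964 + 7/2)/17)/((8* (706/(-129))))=-1.30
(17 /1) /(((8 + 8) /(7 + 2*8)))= 391 /16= 24.44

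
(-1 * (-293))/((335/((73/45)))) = 21389/15075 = 1.42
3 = 3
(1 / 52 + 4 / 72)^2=1225 / 219024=0.01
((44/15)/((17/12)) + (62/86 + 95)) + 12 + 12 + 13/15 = 1344947/10965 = 122.66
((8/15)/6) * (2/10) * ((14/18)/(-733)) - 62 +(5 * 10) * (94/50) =32.00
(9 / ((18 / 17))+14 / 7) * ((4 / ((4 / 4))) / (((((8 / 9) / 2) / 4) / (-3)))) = -1134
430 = 430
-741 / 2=-370.50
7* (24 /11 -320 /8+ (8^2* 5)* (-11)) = -273952 /11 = -24904.73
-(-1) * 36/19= 36/19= 1.89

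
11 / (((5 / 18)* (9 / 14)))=308 / 5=61.60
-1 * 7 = -7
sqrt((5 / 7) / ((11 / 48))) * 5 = 20 * sqrt(1155) / 77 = 8.83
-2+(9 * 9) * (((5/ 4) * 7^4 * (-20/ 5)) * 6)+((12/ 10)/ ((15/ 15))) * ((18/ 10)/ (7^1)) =-1021025546/ 175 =-5834431.69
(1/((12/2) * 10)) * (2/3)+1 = 1.01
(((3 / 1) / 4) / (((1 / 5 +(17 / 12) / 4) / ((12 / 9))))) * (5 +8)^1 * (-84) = -37440 / 19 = -1970.53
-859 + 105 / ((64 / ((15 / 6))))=-109427 / 128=-854.90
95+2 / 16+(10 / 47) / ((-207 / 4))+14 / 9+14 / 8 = 7660727 / 77832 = 98.43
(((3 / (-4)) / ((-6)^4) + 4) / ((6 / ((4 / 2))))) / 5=6911 / 25920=0.27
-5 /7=-0.71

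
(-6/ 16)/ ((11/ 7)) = -21/ 88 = -0.24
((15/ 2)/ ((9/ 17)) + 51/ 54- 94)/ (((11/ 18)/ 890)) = -1263800/ 11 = -114890.91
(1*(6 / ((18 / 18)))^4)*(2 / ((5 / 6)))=15552 / 5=3110.40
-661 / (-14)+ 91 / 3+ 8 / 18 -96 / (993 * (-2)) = 3254753 / 41706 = 78.04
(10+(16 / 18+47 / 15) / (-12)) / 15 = 5219 / 8100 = 0.64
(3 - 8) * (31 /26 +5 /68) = -5595 /884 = -6.33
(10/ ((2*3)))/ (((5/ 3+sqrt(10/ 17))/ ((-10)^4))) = 850000/ 67 - 30000*sqrt(170)/ 67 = 6848.48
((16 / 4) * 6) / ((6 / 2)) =8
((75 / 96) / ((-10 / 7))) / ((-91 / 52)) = 5 / 16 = 0.31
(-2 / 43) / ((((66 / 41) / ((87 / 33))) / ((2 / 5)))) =-2378 / 78045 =-0.03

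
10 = 10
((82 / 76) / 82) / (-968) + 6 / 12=36783 / 73568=0.50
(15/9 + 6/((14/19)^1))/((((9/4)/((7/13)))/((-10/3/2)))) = -4120/1053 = -3.91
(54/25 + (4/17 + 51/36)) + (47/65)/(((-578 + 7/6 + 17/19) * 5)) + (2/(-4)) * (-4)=25298715749/4353059100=5.81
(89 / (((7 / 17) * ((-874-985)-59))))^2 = 2289169 / 180257476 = 0.01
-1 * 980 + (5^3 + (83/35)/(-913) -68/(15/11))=-1045124/1155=-904.87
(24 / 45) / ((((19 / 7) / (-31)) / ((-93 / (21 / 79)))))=607352 / 285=2131.06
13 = 13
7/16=0.44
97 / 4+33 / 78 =1283 / 52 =24.67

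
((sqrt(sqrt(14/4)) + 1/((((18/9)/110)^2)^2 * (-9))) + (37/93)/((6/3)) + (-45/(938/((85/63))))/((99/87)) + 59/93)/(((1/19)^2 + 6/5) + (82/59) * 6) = -35191940288881175/330265699533 + 106495 * 2^(3/4) * 7^(1/4)/2032298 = -106556.31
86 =86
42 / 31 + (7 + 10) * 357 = 188181 / 31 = 6070.35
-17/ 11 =-1.55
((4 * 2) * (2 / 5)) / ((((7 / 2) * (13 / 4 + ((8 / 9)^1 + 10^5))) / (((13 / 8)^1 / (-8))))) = -234 / 126005215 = -0.00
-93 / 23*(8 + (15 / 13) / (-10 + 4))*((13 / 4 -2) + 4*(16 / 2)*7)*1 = -17009979 / 2392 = -7111.20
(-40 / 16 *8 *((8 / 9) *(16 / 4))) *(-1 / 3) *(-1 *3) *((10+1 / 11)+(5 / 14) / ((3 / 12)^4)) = -5002880 / 693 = -7219.16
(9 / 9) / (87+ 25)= 1 / 112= 0.01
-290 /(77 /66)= -1740 /7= -248.57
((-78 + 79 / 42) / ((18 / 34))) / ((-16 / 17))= 923933 / 6048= 152.77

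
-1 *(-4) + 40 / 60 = 14 / 3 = 4.67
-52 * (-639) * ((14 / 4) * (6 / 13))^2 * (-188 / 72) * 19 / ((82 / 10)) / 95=-5522.02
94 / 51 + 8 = 502 / 51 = 9.84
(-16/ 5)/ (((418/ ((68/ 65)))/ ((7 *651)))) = -2479008/ 67925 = -36.50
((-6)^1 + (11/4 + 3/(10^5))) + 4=75003/100000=0.75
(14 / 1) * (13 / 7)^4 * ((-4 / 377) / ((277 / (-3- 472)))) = 8348600 / 2755319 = 3.03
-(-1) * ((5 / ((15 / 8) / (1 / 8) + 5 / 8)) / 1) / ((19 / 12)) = 96 / 475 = 0.20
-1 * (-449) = 449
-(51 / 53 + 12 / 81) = -1589 / 1431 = -1.11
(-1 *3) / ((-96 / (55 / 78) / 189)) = 3465 / 832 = 4.16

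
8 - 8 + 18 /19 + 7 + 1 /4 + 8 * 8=5487 /76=72.20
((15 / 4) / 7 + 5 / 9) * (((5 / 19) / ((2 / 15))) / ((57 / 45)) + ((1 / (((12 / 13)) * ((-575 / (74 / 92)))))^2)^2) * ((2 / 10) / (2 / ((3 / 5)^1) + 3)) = 0.05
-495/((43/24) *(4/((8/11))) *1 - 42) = 23760/1543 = 15.40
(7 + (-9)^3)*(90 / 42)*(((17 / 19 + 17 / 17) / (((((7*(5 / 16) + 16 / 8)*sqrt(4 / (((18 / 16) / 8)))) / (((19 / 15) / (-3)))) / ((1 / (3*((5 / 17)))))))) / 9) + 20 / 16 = 231559 / 28140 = 8.23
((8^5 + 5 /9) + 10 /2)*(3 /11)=294962 /33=8938.24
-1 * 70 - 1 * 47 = -117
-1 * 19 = -19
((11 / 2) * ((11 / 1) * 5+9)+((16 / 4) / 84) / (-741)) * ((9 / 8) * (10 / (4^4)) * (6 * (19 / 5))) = 16432413 / 46592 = 352.69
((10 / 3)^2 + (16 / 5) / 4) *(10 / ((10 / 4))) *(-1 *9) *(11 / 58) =-11792 / 145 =-81.32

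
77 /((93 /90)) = 2310 /31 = 74.52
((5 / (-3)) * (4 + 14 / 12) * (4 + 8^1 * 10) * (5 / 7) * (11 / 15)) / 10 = -341 / 9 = -37.89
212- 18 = 194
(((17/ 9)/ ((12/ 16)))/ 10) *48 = 544/ 45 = 12.09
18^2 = 324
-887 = -887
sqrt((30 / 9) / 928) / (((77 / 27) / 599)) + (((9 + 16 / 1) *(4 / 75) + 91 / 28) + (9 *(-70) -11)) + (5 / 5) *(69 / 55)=-622.57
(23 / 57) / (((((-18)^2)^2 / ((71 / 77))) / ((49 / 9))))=11431 / 592379568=0.00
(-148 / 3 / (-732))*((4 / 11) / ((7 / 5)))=740 / 42273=0.02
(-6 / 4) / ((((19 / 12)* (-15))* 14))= 3 / 665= 0.00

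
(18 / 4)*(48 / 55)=3.93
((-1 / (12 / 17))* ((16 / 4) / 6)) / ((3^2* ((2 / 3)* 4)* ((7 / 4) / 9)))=-17 / 84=-0.20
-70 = -70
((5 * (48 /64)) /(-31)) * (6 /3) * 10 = -75 /31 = -2.42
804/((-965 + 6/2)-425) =-804/1387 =-0.58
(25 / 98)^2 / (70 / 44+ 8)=6875 / 1013222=0.01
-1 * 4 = -4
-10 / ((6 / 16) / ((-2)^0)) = -80 / 3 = -26.67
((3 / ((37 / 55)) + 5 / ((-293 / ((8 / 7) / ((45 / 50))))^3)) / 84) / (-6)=-0.01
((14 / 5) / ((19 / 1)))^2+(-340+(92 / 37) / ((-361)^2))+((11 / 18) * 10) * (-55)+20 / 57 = -733123781677 / 1084922325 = -675.74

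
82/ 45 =1.82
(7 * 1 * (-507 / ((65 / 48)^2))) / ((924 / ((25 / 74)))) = -288 / 407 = -0.71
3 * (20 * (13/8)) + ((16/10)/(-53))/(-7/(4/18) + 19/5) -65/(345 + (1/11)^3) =656029226831/6741456476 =97.31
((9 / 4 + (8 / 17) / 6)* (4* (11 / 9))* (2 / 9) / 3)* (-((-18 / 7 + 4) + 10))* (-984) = 274208000 / 28917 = 9482.59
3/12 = 1/4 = 0.25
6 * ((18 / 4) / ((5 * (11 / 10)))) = 54 / 11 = 4.91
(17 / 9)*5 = 85 / 9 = 9.44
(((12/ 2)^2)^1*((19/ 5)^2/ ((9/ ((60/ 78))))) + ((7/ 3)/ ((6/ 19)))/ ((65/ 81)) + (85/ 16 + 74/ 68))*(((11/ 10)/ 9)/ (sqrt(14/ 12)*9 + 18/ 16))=-3892141/ 43956900 + 3892141*sqrt(42)/ 32967675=0.68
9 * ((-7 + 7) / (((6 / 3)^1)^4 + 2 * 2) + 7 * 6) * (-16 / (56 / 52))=-5616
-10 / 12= -5 / 6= -0.83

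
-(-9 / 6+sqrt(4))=-1 / 2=-0.50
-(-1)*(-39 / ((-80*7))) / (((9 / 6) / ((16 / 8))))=13 / 140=0.09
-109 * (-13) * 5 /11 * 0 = 0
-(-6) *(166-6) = 960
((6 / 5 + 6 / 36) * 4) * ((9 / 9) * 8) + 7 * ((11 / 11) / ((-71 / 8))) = 45736 / 1065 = 42.94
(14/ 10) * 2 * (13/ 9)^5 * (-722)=-3753029644/ 295245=-12711.58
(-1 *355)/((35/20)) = -1420/7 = -202.86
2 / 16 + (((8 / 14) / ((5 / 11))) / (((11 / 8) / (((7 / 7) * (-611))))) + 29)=-148261 / 280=-529.50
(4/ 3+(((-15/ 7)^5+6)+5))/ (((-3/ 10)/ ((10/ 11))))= 165626600/ 1663893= 99.54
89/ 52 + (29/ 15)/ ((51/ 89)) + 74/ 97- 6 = -585431/ 3858660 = -0.15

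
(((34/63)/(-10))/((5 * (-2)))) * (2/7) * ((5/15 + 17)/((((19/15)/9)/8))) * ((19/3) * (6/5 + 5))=219232/3675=59.65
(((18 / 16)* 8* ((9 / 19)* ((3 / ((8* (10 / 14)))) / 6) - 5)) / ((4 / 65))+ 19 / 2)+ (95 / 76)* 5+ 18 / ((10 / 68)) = -3569193 / 6080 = -587.04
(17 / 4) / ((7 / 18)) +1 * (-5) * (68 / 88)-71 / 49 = 3027 / 539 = 5.62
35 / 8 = 4.38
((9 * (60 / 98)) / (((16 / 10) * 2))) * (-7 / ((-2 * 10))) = 135 / 224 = 0.60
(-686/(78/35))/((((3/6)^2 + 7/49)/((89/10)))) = -2991646/429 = -6973.53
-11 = -11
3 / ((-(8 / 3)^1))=-9 / 8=-1.12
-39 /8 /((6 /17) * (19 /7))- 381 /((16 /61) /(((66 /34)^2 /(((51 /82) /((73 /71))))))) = -960054586703 /106042192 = -9053.52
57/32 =1.78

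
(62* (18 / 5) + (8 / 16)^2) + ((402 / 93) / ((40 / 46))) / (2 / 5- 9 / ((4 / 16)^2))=12431949 / 55645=223.42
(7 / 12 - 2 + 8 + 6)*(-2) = -151 / 6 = -25.17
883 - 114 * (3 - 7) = 1339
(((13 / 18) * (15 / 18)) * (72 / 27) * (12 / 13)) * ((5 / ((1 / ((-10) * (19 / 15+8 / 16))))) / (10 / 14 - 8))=74200 / 4131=17.96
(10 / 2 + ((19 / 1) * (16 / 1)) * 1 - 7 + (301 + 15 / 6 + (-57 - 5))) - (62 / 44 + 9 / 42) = 83449 / 154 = 541.88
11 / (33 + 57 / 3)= 11 / 52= 0.21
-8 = -8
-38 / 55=-0.69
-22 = -22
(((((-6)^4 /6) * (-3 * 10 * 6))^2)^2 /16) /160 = 892616806656000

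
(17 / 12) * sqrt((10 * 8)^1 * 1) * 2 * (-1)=-25.34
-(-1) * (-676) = -676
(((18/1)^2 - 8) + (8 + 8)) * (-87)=-28884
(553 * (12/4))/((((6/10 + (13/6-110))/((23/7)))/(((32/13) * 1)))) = -5232960/41821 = -125.13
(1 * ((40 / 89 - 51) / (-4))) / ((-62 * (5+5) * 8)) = -4499 / 1765760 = -0.00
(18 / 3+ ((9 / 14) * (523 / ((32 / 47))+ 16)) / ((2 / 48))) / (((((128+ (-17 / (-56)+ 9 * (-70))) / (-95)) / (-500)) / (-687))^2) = 179654409259458000000 / 3508129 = 51210890266423.50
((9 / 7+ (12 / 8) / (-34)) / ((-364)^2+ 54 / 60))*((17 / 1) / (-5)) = -591 / 18549566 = -0.00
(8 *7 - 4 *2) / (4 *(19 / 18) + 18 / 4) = 864 / 157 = 5.50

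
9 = 9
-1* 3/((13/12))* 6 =-16.62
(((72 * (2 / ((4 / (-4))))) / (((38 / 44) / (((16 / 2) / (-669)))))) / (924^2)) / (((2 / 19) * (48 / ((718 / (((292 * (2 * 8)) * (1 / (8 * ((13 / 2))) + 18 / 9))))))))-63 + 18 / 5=-59.40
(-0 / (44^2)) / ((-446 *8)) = 0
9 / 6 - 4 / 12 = 7 / 6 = 1.17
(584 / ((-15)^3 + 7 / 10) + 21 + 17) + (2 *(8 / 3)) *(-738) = -131536054 / 33743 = -3898.17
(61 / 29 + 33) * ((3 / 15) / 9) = 1018 / 1305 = 0.78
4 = 4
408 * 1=408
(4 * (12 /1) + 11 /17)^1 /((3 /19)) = 15713 /51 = 308.10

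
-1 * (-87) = 87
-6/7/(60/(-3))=3/70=0.04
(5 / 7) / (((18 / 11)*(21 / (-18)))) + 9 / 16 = 443 / 2352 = 0.19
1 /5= 0.20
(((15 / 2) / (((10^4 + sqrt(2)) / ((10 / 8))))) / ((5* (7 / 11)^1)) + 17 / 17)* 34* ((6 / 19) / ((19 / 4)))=285684144288 / 126349997473-8415* sqrt(2) / 126349997473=2.26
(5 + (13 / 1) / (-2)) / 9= -1 / 6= -0.17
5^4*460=287500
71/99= 0.72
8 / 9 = 0.89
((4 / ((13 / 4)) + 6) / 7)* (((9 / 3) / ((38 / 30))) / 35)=0.07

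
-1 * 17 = -17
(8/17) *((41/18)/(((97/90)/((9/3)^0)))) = 1640/1649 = 0.99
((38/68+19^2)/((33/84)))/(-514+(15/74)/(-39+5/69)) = -2012216584/1123823041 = -1.79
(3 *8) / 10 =12 / 5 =2.40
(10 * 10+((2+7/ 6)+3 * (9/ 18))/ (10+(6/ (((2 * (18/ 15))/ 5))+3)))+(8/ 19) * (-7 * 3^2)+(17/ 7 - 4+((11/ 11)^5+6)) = 1609306/ 20349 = 79.09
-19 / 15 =-1.27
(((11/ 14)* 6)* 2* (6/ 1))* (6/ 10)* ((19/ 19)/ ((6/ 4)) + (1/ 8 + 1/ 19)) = 1089/ 38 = 28.66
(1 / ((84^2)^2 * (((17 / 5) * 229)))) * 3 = 5 / 64607106816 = 0.00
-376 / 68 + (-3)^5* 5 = -20749 / 17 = -1220.53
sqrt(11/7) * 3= 3 * sqrt(77)/7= 3.76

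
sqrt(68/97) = 2 * sqrt(1649)/97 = 0.84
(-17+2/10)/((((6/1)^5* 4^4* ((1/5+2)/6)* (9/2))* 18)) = -7/24634368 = -0.00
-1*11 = -11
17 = 17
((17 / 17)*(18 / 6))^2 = 9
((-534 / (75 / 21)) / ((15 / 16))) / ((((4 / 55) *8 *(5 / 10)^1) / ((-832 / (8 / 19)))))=27083056 / 25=1083322.24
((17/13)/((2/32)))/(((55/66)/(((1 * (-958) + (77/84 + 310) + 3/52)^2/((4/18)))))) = 519591880896/10985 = 47300125.71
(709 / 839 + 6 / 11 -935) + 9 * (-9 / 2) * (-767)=30129.89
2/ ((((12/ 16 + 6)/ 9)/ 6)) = 16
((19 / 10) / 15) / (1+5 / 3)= 19 / 400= 0.05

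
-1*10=-10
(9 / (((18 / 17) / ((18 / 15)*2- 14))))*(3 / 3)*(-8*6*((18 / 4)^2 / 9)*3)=159732 / 5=31946.40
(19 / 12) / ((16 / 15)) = 95 / 64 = 1.48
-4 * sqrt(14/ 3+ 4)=-4 * sqrt(78)/ 3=-11.78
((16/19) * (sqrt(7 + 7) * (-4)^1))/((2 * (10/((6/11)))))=-96 * sqrt(14)/1045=-0.34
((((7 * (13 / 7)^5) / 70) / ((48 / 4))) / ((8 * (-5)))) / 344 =-371293 / 27751718400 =-0.00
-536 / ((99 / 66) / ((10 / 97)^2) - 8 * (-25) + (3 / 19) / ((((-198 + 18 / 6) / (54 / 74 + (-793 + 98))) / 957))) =-3966400 / 6505519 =-0.61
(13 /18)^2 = 169 /324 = 0.52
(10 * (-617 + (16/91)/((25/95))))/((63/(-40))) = 3913.22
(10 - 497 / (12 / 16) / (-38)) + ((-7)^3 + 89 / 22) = -390641 / 1254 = -311.52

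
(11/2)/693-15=-1889/126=-14.99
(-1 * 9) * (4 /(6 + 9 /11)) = -132 /25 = -5.28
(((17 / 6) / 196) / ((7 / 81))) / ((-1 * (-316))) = 459 / 867104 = 0.00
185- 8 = 177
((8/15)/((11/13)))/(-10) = -52/825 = -0.06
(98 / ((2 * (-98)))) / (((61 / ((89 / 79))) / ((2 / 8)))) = -89 / 38552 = -0.00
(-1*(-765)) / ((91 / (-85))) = -65025 / 91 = -714.56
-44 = -44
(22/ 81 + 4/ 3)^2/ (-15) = -3380/ 19683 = -0.17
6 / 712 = 3 / 356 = 0.01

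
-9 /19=-0.47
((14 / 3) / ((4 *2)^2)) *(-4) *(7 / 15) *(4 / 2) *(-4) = 1.09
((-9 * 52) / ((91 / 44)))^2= 2509056 / 49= 51205.22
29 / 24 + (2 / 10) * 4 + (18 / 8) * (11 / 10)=269 / 60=4.48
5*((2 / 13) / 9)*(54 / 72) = 5 / 78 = 0.06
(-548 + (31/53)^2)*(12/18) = -3076742/8427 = -365.11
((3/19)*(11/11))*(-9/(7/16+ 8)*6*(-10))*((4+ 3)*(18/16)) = 1512/19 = 79.58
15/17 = 0.88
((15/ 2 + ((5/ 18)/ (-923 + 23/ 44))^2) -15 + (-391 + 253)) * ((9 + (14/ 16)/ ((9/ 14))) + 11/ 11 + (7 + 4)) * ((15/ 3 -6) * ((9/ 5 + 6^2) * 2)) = 43764163002568757/ 177926427468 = 245967.75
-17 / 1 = -17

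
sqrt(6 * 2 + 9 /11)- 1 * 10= -10 + sqrt(1551) /11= -6.42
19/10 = 1.90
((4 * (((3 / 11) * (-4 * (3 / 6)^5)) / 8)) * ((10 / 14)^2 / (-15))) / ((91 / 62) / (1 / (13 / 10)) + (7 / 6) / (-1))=2325 / 2973124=0.00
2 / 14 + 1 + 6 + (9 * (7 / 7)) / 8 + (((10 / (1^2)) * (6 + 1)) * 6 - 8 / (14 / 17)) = 418.55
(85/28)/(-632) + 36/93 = 209717/548576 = 0.38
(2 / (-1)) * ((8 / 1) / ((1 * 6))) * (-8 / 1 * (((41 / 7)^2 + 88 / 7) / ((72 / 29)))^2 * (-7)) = -4437291769 / 83349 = -53237.49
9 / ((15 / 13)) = 39 / 5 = 7.80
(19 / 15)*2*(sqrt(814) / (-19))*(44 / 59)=-88*sqrt(814) / 885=-2.84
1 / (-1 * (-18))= 1 / 18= 0.06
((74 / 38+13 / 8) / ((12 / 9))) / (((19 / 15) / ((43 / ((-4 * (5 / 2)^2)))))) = -210141 / 57760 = -3.64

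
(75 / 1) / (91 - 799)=-25 / 236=-0.11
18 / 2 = 9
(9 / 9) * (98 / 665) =14 / 95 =0.15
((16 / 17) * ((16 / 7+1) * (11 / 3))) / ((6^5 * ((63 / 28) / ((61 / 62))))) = 15433 / 24203529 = 0.00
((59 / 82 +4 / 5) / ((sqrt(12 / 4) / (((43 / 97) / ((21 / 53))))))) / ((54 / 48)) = 811324 * sqrt(3) / 1610685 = 0.87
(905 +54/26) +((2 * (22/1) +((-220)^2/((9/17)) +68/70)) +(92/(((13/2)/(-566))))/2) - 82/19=6875193412/77805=88364.42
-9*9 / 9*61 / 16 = -549 / 16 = -34.31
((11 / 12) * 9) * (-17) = -561 / 4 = -140.25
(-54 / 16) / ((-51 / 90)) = 405 / 68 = 5.96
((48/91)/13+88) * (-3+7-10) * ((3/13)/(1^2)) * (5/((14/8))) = -348.29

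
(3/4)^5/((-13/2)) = -243/6656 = -0.04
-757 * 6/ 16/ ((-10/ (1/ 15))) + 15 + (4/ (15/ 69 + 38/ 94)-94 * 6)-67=-5104453/ 8400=-607.67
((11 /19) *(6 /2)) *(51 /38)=1683 /722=2.33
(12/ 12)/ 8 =1/ 8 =0.12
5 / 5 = 1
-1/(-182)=1/182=0.01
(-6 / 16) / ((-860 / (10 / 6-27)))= -19 / 1720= -0.01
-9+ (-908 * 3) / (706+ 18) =-2310 / 181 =-12.76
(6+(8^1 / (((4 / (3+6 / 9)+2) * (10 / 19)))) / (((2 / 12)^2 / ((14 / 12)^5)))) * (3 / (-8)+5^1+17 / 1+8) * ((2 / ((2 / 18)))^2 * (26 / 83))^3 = 585036875215490256 / 48601895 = 12037326429.67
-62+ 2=-60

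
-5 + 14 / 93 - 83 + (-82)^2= 617162 / 93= 6636.15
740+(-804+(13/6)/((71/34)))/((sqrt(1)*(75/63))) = 116283/1775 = 65.51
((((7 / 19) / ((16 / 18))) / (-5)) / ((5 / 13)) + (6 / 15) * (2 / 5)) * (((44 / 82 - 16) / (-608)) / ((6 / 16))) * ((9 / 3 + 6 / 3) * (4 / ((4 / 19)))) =-66887 / 186960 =-0.36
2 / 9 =0.22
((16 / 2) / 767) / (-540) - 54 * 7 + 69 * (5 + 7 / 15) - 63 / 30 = -120113 / 41418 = -2.90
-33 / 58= -0.57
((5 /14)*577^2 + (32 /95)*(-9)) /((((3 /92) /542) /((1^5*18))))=35573032262.94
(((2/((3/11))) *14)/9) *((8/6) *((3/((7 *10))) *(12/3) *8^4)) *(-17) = -24510464/135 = -181558.99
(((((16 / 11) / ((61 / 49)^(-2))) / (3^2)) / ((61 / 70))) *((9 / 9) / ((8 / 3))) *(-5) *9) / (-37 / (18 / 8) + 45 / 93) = 83700 / 275429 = 0.30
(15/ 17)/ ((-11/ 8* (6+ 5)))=-120/ 2057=-0.06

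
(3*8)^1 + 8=32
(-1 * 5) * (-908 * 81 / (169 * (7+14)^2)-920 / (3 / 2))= 76307780 / 24843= 3071.60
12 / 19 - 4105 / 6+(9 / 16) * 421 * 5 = 456481 / 912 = 500.53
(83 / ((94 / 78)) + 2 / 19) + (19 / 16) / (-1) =968585 / 14288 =67.79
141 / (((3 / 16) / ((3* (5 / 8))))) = 1410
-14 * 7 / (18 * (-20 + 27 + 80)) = -49 / 783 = -0.06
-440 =-440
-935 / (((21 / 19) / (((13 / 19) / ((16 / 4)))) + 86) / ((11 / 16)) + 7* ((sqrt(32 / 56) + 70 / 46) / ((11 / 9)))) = -1448429340215 / 221639180533 + 16550807130* sqrt(7) / 221639180533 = -6.34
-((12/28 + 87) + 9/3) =-633/7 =-90.43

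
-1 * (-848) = 848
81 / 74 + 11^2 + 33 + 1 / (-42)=120490 / 777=155.07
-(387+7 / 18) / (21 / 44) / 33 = -13946 / 567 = -24.60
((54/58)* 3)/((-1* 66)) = -27/638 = -0.04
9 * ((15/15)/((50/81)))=729/50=14.58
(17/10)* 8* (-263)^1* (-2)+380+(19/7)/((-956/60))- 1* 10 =62933489/8365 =7523.43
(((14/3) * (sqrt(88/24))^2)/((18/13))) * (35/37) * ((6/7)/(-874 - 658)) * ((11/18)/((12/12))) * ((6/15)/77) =-143/6887106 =-0.00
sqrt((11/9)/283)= sqrt(3113)/849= 0.07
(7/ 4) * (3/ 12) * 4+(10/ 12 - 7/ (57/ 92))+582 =130709/ 228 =573.29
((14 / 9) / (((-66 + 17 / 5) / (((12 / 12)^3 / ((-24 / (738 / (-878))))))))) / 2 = -1435 / 3297768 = -0.00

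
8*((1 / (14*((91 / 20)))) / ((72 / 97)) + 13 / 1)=597202 / 5733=104.17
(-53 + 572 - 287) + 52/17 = 3996/17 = 235.06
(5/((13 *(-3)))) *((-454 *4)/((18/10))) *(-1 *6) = -90800/117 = -776.07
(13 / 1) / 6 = 2.17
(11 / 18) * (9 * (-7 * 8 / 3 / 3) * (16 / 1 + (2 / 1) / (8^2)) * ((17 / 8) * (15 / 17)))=-65835 / 64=-1028.67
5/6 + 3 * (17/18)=11/3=3.67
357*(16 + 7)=8211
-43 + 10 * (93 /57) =-507 /19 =-26.68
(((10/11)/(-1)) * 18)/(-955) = 36/2101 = 0.02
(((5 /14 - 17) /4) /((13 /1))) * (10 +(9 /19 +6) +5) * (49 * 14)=-1164534 /247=-4714.71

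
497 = 497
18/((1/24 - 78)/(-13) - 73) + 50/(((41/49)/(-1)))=-51447506/857105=-60.02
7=7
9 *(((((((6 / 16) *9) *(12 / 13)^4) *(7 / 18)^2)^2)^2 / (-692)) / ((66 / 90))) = -423519198323235840 / 1266287807275591237423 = -0.00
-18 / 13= -1.38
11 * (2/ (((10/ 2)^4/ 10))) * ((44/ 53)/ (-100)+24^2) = 33580316/ 165625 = 202.75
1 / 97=0.01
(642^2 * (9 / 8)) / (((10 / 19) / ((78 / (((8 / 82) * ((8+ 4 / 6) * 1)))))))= 6501784059 / 80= 81272300.74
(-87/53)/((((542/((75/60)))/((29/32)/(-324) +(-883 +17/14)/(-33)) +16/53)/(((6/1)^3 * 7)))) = -1753639948305/11679799238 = -150.14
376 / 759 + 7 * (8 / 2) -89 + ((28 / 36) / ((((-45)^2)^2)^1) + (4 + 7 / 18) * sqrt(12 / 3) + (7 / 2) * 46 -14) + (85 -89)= 91.27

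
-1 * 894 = -894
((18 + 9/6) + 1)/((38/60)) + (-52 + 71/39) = -13198/741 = -17.81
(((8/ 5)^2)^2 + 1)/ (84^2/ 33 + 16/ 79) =4102549/ 116240000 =0.04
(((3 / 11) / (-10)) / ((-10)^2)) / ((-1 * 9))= 1 / 33000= 0.00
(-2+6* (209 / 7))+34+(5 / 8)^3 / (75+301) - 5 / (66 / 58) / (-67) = 629299213601 / 2979508224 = 211.21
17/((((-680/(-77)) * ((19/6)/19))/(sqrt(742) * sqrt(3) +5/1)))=231/4 +231 * sqrt(2226)/20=602.68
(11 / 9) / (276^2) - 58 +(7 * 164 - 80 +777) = 1225138619 / 685584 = 1787.00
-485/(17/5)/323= -0.44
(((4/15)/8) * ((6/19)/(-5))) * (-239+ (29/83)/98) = 1943997/3863650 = 0.50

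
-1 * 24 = -24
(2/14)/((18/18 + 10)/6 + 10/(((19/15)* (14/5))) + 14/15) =570/22289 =0.03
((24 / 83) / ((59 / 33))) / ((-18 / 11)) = -484 / 4897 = -0.10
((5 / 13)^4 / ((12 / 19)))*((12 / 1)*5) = 59375 / 28561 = 2.08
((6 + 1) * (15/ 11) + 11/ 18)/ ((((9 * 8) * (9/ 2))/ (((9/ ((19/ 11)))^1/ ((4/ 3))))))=2011/ 16416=0.12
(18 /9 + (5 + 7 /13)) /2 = 49 /13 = 3.77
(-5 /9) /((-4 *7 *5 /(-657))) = -73 /28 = -2.61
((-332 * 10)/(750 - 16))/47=-1660/17249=-0.10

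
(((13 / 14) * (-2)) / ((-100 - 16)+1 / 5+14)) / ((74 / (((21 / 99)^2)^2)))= 0.00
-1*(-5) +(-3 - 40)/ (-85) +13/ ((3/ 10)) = 12454/ 255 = 48.84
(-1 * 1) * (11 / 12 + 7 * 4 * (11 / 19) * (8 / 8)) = -3905 / 228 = -17.13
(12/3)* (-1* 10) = -40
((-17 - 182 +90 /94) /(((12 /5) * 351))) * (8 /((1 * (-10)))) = 716 /3807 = 0.19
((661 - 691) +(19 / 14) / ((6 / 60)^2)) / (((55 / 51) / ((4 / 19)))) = 20.64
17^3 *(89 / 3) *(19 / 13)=8307883 / 39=213022.64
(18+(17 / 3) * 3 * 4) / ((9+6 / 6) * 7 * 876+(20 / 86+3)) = 3698 / 2636899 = 0.00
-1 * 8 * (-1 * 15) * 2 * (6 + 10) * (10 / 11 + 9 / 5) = 114432 / 11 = 10402.91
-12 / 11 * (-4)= 48 / 11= 4.36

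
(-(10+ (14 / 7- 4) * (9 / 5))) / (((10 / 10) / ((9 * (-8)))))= 2304 / 5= 460.80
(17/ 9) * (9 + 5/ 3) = 544/ 27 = 20.15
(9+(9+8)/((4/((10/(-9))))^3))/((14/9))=50363/9072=5.55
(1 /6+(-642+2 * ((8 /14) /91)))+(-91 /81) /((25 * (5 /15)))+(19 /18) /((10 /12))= -550960439 /859950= -640.69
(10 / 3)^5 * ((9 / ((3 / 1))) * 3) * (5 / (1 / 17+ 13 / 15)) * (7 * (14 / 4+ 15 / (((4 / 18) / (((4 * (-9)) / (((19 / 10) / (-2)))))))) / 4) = 904892734375 / 10089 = 89691023.33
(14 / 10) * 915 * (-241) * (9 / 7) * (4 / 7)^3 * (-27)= 685889856 / 343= 1999678.88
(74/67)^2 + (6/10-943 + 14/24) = -253340341/269340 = -940.60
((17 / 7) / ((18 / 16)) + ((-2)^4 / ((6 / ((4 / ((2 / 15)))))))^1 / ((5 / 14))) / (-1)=-14248 / 63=-226.16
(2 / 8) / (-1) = -1 / 4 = -0.25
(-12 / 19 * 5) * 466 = -1471.58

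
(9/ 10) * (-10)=-9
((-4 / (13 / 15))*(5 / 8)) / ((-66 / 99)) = 225 / 52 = 4.33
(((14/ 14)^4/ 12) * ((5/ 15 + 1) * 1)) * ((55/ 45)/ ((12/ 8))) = 22/ 243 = 0.09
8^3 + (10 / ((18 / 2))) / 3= 13834 / 27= 512.37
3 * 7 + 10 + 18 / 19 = 607 / 19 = 31.95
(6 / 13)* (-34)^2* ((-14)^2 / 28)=48552 / 13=3734.77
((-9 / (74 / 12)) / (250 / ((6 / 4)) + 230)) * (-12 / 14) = 486 / 154105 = 0.00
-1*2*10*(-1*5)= 100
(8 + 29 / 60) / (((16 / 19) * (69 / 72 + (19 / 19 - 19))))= -9671 / 16360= -0.59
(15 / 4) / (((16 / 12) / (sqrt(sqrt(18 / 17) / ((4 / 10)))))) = 45 * sqrt(15) * 34^(3 / 4) / 544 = 4.51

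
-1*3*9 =-27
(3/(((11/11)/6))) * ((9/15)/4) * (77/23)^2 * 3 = 480249/5290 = 90.78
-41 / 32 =-1.28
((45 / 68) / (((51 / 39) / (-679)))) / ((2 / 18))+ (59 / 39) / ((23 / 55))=-3202965475 / 1036932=-3088.89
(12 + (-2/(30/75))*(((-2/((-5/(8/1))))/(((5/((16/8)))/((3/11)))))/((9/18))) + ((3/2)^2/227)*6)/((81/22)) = 2.33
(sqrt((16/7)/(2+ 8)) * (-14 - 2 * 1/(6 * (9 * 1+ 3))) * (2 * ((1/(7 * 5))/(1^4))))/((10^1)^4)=-101 * sqrt(70)/22050000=-0.00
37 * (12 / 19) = 444 / 19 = 23.37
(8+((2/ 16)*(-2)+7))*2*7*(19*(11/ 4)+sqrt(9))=91273/ 8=11409.12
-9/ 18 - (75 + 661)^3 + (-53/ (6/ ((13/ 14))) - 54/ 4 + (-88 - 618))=-33489874673/ 84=-398688984.20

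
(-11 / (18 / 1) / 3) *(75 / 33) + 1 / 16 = -173 / 432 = -0.40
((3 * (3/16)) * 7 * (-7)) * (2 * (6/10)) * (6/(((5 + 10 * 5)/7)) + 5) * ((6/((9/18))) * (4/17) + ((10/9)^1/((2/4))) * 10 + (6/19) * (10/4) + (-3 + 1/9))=-621677259/142120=-4374.31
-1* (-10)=10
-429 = -429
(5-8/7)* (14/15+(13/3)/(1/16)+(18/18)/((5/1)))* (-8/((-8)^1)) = 1359/5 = 271.80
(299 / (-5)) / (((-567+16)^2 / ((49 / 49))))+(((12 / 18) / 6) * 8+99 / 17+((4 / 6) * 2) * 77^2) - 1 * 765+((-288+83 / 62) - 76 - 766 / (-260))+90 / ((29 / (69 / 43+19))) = 27574623453703493 / 4024742822685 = 6851.28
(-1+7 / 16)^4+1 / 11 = 137707 / 720896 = 0.19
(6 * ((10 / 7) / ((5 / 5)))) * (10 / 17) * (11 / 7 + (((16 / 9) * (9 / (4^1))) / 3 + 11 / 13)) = 204800 / 10829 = 18.91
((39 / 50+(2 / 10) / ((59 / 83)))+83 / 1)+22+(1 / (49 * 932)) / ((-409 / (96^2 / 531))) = 1461014399393 / 13775181350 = 106.06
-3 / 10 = -0.30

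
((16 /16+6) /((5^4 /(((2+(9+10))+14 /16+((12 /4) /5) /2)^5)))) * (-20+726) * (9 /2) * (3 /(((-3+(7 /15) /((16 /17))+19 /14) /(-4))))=769261333573962839799 /385400000000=1996007611.76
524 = 524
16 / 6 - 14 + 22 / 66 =-11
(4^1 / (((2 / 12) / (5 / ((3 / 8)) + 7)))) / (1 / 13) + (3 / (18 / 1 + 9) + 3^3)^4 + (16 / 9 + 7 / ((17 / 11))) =60965394245 / 111537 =546593.46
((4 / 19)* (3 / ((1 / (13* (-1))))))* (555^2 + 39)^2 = -14804934782976 / 19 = -779207093840.84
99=99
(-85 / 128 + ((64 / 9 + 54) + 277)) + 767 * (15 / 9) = 1861379 / 1152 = 1615.78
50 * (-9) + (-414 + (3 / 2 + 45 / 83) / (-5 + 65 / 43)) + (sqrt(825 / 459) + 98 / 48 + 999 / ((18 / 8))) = -20843479 / 49800 + 5 * sqrt(187) / 51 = -417.20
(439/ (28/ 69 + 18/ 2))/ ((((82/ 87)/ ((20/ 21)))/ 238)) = 298669260/ 26609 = 11224.37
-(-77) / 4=77 / 4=19.25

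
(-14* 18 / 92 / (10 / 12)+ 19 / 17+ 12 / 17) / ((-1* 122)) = 2861 / 238510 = 0.01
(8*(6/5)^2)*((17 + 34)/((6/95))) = 46512/5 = 9302.40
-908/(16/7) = -1589/4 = -397.25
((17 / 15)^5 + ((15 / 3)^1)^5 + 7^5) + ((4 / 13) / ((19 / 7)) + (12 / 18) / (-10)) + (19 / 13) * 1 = 19935.38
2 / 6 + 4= 13 / 3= 4.33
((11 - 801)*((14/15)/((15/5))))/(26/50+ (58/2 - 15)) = -55300/3267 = -16.93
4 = 4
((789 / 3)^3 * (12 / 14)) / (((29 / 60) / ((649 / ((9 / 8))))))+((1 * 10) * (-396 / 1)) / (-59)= 222901983868520 / 11977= 18610836091.55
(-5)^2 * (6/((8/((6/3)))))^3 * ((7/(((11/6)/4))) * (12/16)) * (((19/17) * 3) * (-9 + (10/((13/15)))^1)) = 7271775/884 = 8225.99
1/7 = 0.14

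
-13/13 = -1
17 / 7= 2.43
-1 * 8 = -8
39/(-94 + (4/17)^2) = -3757/9050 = -0.42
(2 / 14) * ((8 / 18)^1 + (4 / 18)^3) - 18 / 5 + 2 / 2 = -64679 / 25515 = -2.53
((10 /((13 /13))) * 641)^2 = 41088100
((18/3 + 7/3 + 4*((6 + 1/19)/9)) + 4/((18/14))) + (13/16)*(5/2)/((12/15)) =364951/21888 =16.67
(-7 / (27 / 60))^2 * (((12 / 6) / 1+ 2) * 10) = 784000 / 81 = 9679.01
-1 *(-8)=8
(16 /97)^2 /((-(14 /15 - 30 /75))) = -480 /9409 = -0.05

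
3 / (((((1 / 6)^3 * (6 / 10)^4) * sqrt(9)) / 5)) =25000 / 3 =8333.33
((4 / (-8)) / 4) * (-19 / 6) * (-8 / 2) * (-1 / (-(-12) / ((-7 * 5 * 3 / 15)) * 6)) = -133 / 864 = -0.15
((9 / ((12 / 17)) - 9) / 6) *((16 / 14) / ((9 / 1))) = 5 / 63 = 0.08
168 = 168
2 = 2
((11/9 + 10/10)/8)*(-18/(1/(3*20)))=-300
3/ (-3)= -1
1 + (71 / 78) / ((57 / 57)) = 149 / 78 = 1.91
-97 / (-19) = 97 / 19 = 5.11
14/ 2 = 7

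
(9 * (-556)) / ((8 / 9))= -11259 / 2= -5629.50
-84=-84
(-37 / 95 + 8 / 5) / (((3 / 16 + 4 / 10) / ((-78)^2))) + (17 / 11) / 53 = 6526443661 / 520619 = 12535.93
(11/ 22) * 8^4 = 2048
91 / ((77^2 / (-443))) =-5759 / 847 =-6.80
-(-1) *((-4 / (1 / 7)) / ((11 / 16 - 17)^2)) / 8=-896 / 68121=-0.01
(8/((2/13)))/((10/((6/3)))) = 52/5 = 10.40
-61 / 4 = -15.25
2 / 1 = 2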